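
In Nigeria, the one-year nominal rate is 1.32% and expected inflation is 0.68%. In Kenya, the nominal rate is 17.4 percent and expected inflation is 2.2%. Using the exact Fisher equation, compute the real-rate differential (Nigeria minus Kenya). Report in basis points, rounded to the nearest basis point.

-1424 basis points

Nigeria: (1 + 0.0132)/(1 + 0.0068) − 1 = 0.6357%
Kenya: (1 + 0.1740)/(1 + 0.0220) − 1 = 14.8728%
Differential = 0.6357% − 14.8728% = -14.2371% → -1424 basis points.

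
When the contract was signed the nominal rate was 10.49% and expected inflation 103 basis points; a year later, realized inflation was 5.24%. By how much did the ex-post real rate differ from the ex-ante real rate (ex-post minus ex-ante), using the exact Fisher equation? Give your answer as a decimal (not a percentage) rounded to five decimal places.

-0.04375

Ex-ante: (1 + 0.1049)/(1 + 0.0103) − 1 = 9.3636%
Ex-post: (1 + 0.1049)/(1 + 0.0524) − 1 = 4.9886%
Difference (ex-post − ex-ante) = -4.3750% → -0.04375.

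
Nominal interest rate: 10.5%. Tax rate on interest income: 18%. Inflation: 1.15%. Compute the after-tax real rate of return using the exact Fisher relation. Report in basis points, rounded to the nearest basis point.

738 basis points

After-tax nominal return = 10.5% × (1 − 0.18) = 8.6100%.
1 + r = 1.08610 / 1.01150 = 1.073752
After-tax real rate = 1.073752 − 1 → 738 basis points.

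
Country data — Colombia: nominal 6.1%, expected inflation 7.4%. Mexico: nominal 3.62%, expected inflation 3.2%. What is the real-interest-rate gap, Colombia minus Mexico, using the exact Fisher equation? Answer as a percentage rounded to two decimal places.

-1.62%

Colombia: (1 + 0.0610)/(1 + 0.0740) − 1 = -1.2104%
Mexico: (1 + 0.0362)/(1 + 0.0320) − 1 = 0.4070%
Differential = -1.2104% − 0.4070% = -1.6174% → -1.62%.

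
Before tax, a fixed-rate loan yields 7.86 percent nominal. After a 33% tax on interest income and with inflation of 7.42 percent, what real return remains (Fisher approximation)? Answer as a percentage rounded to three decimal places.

After-tax nominal return = 7.86% × (1 − 0.33) = 5.2662%.
r ≈ 5.2662% − 7.42% → -2.154%.

-2.154%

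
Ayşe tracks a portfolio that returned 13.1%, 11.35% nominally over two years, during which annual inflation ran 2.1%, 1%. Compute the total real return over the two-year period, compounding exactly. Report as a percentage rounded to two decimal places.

22.13%

Nominal growth factor = 1.1310 × 1.1135 = 1.259369
Price-level growth factor = 1.0210 × 1.0100 = 1.031210
Real growth factor = 1.259369 / 1.031210 = 1.221253
Total real return = 1.221253 − 1 → 22.13%.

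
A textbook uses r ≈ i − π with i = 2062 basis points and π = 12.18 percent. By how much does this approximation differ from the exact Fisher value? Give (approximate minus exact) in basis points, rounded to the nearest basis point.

Approximate: r ≈ 20.620% − 12.180% = 8.4400%
Exact: (1 + 0.2062)/(1 + 0.1218) − 1 = 7.5236%
Error = 8.4400% − 7.5236% = 0.9164% → 92 basis points.

92 basis points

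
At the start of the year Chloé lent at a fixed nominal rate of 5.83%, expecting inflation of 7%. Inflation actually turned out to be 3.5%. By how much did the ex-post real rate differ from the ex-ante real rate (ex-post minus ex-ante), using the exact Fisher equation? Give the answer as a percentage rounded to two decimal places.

Ex-ante: (1 + 0.0583)/(1 + 0.0700) − 1 = -1.0935%
Ex-post: (1 + 0.0583)/(1 + 0.0350) − 1 = 2.2512%
Difference (ex-post − ex-ante) = 3.3447% → 3.34%.

3.34%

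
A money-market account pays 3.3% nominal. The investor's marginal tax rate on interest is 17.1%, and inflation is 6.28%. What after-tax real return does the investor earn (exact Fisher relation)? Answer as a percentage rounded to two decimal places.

After-tax nominal return = 3.3% × (1 − 0.171) = 2.7357%.
1 + r = 1.027357 / 1.06280 = 0.966651
After-tax real rate = 0.966651 − 1 → -3.33%.

-3.33%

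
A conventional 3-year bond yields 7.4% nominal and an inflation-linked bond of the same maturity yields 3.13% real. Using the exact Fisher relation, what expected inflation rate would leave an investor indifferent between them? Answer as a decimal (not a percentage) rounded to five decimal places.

(1 + π) = (1 + i)/(1 + r) = 1.07400 / 1.03130 = 1.041404
Break-even inflation = 1.041404 − 1 → 0.04140.

0.04140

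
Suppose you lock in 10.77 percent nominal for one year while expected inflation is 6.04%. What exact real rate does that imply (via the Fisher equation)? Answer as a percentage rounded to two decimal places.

1 + r = 1.10770 / 1.06040 = 1.044606
r = 1.044606 − 1 = 4.4606%, i.e. 4.46%.

4.46%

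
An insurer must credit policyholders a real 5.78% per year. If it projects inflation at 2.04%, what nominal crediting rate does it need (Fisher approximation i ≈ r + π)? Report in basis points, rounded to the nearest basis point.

i ≈ r + π = 5.78% + 2.04% = 782 basis points.

782 basis points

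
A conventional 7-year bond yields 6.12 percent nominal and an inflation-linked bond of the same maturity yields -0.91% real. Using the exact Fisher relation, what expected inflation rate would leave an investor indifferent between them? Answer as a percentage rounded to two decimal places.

7.09%

(1 + π) = (1 + i)/(1 + r) = 1.06120 / 0.99090 = 1.070946
Break-even inflation = 1.070946 − 1 → 7.09%.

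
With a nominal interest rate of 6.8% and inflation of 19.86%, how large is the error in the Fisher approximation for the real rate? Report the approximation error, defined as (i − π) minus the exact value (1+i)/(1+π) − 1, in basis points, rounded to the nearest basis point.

Approximate: r ≈ 6.800% − 19.860% = -13.0600%
Exact: (1 + 0.0680)/(1 + 0.1986) − 1 = -10.8960%
Error = -13.0600% − (-10.8960%) = -2.1640% → -216 basis points.

-216 basis points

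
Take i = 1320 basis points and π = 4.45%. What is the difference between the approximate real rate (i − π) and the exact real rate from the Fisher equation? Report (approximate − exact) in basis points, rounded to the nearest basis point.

37 basis points

Approximate: r ≈ 13.200% − 4.450% = 8.7500%
Exact: (1 + 0.1320)/(1 + 0.0445) − 1 = 8.3772%
Error = 8.7500% − 8.3772% = 0.3728% → 37 basis points.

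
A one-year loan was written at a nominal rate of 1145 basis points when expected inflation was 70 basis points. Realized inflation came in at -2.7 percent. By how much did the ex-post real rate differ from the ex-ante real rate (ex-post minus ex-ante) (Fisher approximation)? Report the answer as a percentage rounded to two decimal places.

3.40%

Ex-ante: 11.45% − 0.7% = 10.750%
Ex-post: 11.45% − (-2.7%) = 14.150%
Difference (ex-post − ex-ante) = 3.4000% → 3.40%.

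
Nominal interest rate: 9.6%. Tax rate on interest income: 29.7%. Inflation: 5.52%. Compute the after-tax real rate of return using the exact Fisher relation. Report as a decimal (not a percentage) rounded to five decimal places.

After-tax nominal return = 9.6% × (1 − 0.297) = 6.7488%.
1 + r = 1.067488 / 1.05520 = 1.0116452
After-tax real rate = 1.0116452 − 1 → 0.01165.

0.01165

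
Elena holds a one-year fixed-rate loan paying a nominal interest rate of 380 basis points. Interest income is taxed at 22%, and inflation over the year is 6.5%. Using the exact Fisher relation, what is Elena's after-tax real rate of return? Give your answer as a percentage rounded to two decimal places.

-3.32%

After-tax nominal return = 3.8% × (1 − 0.22) = 2.9640%.
1 + r = 1.02964 / 1.06500 = 0.966798
After-tax real rate = 0.966798 − 1 → -3.32%.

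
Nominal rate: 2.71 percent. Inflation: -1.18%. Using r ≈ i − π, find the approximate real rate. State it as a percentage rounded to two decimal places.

r ≈ i − π = 2.71% − (-1.18%) = 3.89%.

3.89%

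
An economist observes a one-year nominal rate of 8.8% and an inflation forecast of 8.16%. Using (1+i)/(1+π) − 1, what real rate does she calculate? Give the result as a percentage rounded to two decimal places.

0.59%

By the Fisher relation, 1 + r = (1 + i)/(1 + π).
1 + r = 1.08800 / 1.08160 = 1.005917
r = 1.005917 − 1 = 0.5917%, i.e. 0.59%.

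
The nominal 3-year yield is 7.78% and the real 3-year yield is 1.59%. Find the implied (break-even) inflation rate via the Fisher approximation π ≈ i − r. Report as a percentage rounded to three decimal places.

6.190%

π ≈ i − r = 7.78% − 1.59% → 6.190%.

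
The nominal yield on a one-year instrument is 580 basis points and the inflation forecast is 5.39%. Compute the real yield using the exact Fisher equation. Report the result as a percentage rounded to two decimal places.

By the Fisher equation, 1 + r = (1 + i)/(1 + π).
1 + r = 1.05800 / 1.05390 = 1.003890
r = 1.003890 − 1 = 0.3890%, i.e. 0.39%.

0.39%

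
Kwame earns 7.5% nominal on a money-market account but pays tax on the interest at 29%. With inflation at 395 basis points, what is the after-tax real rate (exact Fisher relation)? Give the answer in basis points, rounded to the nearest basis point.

After-tax nominal return = 7.5% × (1 − 0.29) = 5.3250%.
1 + r = 1.05325 / 1.03950 = 1.013228
After-tax real rate = 1.013228 − 1 → 132 basis points.

132 basis points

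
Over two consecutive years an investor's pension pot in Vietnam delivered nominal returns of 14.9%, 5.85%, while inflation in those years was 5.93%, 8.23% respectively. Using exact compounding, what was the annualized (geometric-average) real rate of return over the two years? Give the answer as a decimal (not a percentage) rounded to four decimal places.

0.0300

Compound the nominal returns: 1.1490 × 1.0585 = 1.21621650.
Compound inflation: 1.0593 × 1.0823 = 1.14648039.
Deflate: 1.21621650 / 1.14648039 = 1.06082626.
Annualized real rate = 1.06082626^(1/2) − 1 = 2.9964% → 0.0300.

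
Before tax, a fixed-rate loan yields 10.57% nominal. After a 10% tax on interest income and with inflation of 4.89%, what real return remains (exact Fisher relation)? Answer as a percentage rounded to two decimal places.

4.41%

After-tax nominal return = 10.57% × (1 − 0.1) = 9.5130%.
1 + r = 1.09513 / 1.04890 = 1.044075
After-tax real rate = 1.044075 − 1 → 4.41%.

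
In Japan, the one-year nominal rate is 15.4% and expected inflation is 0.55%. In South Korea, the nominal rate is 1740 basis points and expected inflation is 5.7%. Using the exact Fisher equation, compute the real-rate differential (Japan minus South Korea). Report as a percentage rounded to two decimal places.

3.70%

Japan: (1 + 0.1540)/(1 + 0.0055) − 1 = 14.7688%
South Korea: (1 + 0.1740)/(1 + 0.0570) − 1 = 11.0691%
Differential = 14.7688% − 11.0691% = 3.6997% → 3.70%.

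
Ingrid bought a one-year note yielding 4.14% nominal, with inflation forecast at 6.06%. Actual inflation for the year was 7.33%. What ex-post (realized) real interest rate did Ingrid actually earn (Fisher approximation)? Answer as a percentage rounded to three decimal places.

Ex-post: 4.14% − 7.33% = -3.190%
So the realized real rate is -3.190%.

-3.190%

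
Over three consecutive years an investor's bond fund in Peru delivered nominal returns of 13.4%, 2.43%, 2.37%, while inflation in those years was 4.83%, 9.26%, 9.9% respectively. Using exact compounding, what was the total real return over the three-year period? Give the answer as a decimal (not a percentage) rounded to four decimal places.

Compound the nominal returns: 1.1340 × 1.0243 × 1.0237 = 1.189085.
Compound inflation: 1.0483 × 1.0926 × 1.0990 = 1.258764.
Deflate: 1.189085 / 1.258764 = 0.944645.
Total real return = 0.944645 − 1 → -0.0554.

-0.0554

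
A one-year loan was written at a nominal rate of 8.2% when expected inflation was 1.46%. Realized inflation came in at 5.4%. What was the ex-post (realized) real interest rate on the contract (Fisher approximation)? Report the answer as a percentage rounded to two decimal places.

Ex-post: 8.2% − 5.4% = 2.800%
So the realized real rate is 2.80%.

2.80%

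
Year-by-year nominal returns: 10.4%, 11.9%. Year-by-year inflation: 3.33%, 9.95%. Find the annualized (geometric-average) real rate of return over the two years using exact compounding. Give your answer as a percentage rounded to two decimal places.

Compound the nominal returns: 1.1040 × 1.1190 = 1.23537600.
Compound inflation: 1.0333 × 1.0995 = 1.13611335.
Deflate: 1.23537600 / 1.13611335 = 1.08737038.
Annualized real rate = 1.08737038^(1/2) − 1 = 4.2771% → 4.28%.

4.28%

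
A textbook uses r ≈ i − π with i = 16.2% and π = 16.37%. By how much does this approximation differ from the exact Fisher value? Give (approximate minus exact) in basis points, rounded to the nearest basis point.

Approximate: r ≈ 16.200% − 16.370% = -0.1700%
Exact: (1 + 0.1620)/(1 + 0.1637) − 1 = -0.1461%
Error = -0.1700% − (-0.1461%) = -0.0239% → -2 basis points.

-2 basis points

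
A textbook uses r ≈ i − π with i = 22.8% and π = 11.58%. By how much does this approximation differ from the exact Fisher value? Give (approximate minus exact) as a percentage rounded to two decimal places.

Approximate: r ≈ 22.800% − 11.580% = 11.2200%
Exact: (1 + 0.2280)/(1 + 0.1158) − 1 = 10.0556%
Error = 11.2200% − 10.0556% = 1.1644% → 1.16%.

1.16%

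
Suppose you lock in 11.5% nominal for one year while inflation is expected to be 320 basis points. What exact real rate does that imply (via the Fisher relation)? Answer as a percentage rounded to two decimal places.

8.04%

1 + r = 1.11500 / 1.03200 = 1.080426
r = 1.080426 − 1 = 8.0426%, i.e. 8.04%.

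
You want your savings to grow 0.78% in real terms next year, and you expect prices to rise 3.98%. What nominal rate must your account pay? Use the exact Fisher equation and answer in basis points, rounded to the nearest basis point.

(1 + i) = (1 + r)(1 + π) = 1.00780 × 1.03980 = 1.04791044
i = 1.04791044 − 1, so the required nominal rate is 479 basis points.

479 basis points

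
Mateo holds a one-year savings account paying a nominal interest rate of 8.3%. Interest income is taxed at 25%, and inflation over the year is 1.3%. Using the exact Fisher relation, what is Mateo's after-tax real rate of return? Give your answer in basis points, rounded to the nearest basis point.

After-tax nominal return = 8.3% × (1 − 0.25) = 6.2250%.
1 + r = 1.06225 / 1.01300 = 1.048618
After-tax real rate = 1.048618 − 1 → 486 basis points.

486 basis points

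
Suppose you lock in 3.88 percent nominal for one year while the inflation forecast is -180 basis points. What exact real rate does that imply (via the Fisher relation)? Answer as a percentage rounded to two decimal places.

By the Fisher relation, 1 + r = (1 + i)/(1 + π).
1 + r = 1.03880 / 0.98200 = 1.057841
r = 1.057841 − 1 = 5.7841%, i.e. 5.78%.

5.78%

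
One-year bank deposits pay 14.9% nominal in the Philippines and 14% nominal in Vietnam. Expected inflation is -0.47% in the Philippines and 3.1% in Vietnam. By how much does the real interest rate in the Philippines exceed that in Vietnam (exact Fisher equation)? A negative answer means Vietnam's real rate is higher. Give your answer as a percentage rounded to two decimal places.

4.87%

The Philippines: (1 + 0.1490)/(1 − 0.0047) − 1 = 15.4426%
Vietnam: (1 + 0.1400)/(1 + 0.0310) − 1 = 10.5723%
Differential = 15.4426% − 10.5723% = 4.8703% → 4.87%.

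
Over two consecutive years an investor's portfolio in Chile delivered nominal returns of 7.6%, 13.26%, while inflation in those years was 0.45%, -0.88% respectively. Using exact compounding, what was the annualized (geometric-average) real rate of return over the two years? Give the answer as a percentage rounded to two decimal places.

Nominal growth factor = 1.0760 × 1.1326 = 1.21867760
Price-level growth factor = 1.0045 × 0.9912 = 0.99566040
Real growth factor = 1.21867760 / 0.99566040 = 1.22398922
Annualized real rate = 1.22398922^(1/2) − 1 = 10.6340% → 10.63%.

10.63%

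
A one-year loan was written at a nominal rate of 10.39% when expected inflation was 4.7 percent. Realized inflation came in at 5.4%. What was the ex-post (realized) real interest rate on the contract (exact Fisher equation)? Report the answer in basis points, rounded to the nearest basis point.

Ex-post: (1 + 0.1039)/(1 + 0.0540) − 1 = 4.7343%
So the realized real rate is 473 basis points.

473 basis points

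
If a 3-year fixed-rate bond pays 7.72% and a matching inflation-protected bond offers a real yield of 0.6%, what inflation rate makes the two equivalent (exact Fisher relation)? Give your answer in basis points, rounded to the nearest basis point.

(1 + π) = (1 + i)/(1 + r) = 1.07720 / 1.00600 = 1.070775
Break-even inflation = 1.070775 − 1 → 708 basis points.

708 basis points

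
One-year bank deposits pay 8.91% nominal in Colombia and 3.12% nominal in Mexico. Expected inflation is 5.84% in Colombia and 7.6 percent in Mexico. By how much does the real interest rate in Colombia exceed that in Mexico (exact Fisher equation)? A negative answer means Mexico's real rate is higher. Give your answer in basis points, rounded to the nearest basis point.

Colombia: (1 + 0.0891)/(1 + 0.0584) − 1 = 2.9006%
Mexico: (1 + 0.0312)/(1 + 0.0760) − 1 = -4.1636%
Differential = 2.9006% − (-4.1636%) = 7.0642% → 706 basis points.

706 basis points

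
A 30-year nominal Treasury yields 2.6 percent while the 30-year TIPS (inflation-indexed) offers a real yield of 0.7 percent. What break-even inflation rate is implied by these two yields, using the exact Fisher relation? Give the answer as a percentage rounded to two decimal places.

(1 + π) = (1 + i)/(1 + r) = 1.02600 / 1.00700 = 1.018868
Break-even inflation = 1.018868 − 1 → 1.89%.

1.89%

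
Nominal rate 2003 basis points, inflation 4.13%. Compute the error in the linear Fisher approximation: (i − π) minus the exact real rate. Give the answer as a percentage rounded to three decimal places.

Approximate: r ≈ 20.030% − 4.130% = 15.9000%
Exact: (1 + 0.2003)/(1 + 0.0413) − 1 = 15.2694%
Error = 15.9000% − 15.2694% = 0.6306% → 0.631%.

0.631%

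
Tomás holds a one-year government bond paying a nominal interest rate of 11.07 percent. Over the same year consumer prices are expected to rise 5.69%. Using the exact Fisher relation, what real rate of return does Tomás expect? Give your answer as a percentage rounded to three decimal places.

By the Fisher relation, 1 + r = (1 + i)/(1 + π).
1 + r = 1.11070 / 1.05690 = 1.050904
r = 1.050904 − 1 = 5.0904%, i.e. 5.090%.

5.090%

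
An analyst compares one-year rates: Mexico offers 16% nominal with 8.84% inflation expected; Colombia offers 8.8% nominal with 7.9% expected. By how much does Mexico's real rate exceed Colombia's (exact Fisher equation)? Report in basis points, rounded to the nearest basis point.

Mexico: (1 + 0.1600)/(1 + 0.0884) − 1 = 6.5785%
Colombia: (1 + 0.0880)/(1 + 0.0790) − 1 = 0.8341%
Differential = 6.5785% − 0.8341% = 5.7444% → 574 basis points.

574 basis points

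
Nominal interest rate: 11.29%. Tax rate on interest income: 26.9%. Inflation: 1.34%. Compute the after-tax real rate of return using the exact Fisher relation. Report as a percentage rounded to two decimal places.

After-tax nominal return = 11.29% × (1 − 0.269) = 8.25299%.
1 + r = 1.0825299 / 1.01340 = 1.068216
After-tax real rate = 1.068216 − 1 → 6.82%.

6.82%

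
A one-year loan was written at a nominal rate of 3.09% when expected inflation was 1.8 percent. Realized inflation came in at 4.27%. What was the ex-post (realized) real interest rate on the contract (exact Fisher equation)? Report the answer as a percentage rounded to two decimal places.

Ex-post: (1 + 0.0309)/(1 + 0.0427) − 1 = -1.1317%
So the realized real rate is -1.13%.

-1.13%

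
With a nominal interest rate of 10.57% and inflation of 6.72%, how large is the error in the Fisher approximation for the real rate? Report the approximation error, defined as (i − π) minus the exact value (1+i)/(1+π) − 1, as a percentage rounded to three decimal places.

Approximate: r ≈ 10.570% − 6.720% = 3.8500%
Exact: (1 + 0.1057)/(1 + 0.0672) − 1 = 3.6076%
Error = 3.8500% − 3.6076% = 0.2424% → 0.242%.

0.242%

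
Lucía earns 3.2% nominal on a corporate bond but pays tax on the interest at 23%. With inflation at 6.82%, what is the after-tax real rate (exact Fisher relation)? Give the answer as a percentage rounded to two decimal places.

-4.08%

After-tax nominal return = 3.2% × (1 − 0.23) = 2.4640%.
1 + r = 1.02464 / 1.06820 = 0.959221
After-tax real rate = 0.959221 − 1 → -4.08%.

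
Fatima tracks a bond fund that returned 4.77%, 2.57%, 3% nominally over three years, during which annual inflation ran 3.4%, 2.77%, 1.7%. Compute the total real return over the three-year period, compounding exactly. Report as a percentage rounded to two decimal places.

Nominal growth factor = 1.0477 × 1.0257 × 1.0300 = 1.106865
Price-level growth factor = 1.0340 × 1.0277 × 1.0170 = 1.080707
Real growth factor = 1.106865 / 1.080707 = 1.024204
Total real return = 1.024204 − 1 → 2.42%.

2.42%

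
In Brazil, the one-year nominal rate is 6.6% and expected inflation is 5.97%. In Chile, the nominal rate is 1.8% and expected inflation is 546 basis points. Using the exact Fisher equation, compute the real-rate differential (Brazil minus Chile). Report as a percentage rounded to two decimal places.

Brazil: (1 + 0.0660)/(1 + 0.0597) − 1 = 0.59451%
Chile: (1 + 0.0180)/(1 + 0.0546) − 1 = -3.47051%
Differential = 0.59451% − (-3.47051%) = 4.06502% → 4.07%.

4.07%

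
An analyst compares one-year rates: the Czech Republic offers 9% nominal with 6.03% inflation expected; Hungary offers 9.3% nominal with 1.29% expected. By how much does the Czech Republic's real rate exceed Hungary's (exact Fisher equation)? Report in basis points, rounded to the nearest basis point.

The Czech Republic: (1 + 0.0900)/(1 + 0.0603) − 1 = 2.8011%
Hungary: (1 + 0.0930)/(1 + 0.0129) − 1 = 7.9080%
Differential = 2.8011% − 7.9080% = -5.1069% → -511 basis points.

-511 basis points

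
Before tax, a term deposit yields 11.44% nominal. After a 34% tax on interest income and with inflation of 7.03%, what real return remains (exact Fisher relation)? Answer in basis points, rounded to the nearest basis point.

After-tax nominal return = 11.44% × (1 − 0.34) = 7.5504%.
1 + r = 1.075504 / 1.07030 = 1.004862
After-tax real rate = 1.004862 − 1 → 49 basis points.

49 basis points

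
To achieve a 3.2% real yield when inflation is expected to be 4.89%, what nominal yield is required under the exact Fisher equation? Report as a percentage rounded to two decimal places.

8.25%

(1 + i) = (1 + r)(1 + π) = 1.03200 × 1.04890 = 1.0824648
i = 1.0824648 − 1, so the required nominal rate is 8.25%.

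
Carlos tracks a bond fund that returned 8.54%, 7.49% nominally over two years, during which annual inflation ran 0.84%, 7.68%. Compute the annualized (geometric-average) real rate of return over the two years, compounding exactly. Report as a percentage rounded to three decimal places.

Nominal growth factor = 1.0854 × 1.0749 = 1.16669646
Price-level growth factor = 1.0084 × 1.0768 = 1.08584512
Real growth factor = 1.16669646 / 1.08584512 = 1.07445937
Annualized real rate = 1.07445937^(1/2) − 1 = 3.6561% → 3.656%.

3.656%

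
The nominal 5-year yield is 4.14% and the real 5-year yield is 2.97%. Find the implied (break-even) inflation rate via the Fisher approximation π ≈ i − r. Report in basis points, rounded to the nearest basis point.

117 basis points

π ≈ i − r = 4.14% − 2.97% → 117 basis points.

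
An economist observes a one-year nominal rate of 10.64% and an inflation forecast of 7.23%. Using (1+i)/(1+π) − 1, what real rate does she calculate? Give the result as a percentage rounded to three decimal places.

3.180%

By the Fisher equation, 1 + r = (1 + i)/(1 + π).
1 + r = 1.10640 / 1.07230 = 1.031801
r = 1.031801 − 1 = 3.1801%, i.e. 3.180%.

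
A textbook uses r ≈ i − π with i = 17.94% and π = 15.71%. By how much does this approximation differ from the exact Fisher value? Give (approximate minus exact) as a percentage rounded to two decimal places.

0.30%

Approximate: r ≈ 17.940% − 15.710% = 2.2300%
Exact: (1 + 0.1794)/(1 + 0.1571) − 1 = 1.9272%
Error = 2.2300% − 1.9272% = 0.3028% → 0.30%.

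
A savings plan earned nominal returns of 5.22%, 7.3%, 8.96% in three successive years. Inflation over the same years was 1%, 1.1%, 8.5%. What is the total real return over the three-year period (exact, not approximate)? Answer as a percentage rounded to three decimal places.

Nominal growth factor = 1.0522 × 1.0730 × 1.0896 = 1.230170
Price-level growth factor = 1.0100 × 1.0110 × 1.0850 = 1.107904
Real growth factor = 1.230170 / 1.107904 = 1.110358
Total real return = 1.110358 − 1 → 11.036%.

11.036%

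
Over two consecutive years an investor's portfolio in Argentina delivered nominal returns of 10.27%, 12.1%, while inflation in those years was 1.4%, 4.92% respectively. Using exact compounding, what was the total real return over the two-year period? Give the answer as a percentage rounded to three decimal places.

Nominal growth factor = 1.1027 × 1.1210 = 1.2361267
Price-level growth factor = 1.0140 × 1.0492 = 1.0638888
Real growth factor = 1.2361267 / 1.0638888 = 1.1618946
Total real return = 1.1618946 − 1 → 16.189%.

16.189%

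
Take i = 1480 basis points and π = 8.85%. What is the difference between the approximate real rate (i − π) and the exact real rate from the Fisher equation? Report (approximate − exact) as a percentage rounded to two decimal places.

0.48%

Approximate: r ≈ 14.800% − 8.850% = 5.9500%
Exact: (1 + 0.1480)/(1 + 0.0885) − 1 = 5.4662%
Error = 5.9500% − 5.4662% = 0.4838% → 0.48%.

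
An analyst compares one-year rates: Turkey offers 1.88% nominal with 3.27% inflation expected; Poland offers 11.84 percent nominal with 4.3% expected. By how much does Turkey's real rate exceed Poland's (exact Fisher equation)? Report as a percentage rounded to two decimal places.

-8.58%

Turkey: (1 + 0.0188)/(1 + 0.0327) − 1 = -1.3460%
Poland: (1 + 0.1184)/(1 + 0.0430) − 1 = 7.2291%
Differential = -1.3460% − 7.2291% = -8.5751% → -8.58%.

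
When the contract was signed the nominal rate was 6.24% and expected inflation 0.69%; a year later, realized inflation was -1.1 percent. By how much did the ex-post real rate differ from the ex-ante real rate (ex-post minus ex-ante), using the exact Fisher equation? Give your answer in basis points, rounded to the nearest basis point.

Ex-ante: (1 + 0.0624)/(1 + 0.0069) − 1 = 5.5120%
Ex-post: (1 + 0.0624)/(1 − 0.0110) − 1 = 7.4216%
Difference (ex-post − ex-ante) = 1.9097% → 191 basis points.

191 basis points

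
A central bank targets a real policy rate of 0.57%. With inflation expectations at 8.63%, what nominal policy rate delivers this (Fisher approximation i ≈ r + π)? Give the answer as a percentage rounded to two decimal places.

i ≈ r + π = 0.57% + 8.63% = 9.20%.

9.20%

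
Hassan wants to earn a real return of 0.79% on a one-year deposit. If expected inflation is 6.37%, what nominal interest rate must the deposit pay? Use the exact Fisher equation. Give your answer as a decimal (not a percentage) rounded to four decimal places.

(1 + i) = (1 + r)(1 + π) = 1.00790 × 1.06370 = 1.07210323
i = 1.07210323 − 1, so the required nominal rate is 0.0721.

0.0721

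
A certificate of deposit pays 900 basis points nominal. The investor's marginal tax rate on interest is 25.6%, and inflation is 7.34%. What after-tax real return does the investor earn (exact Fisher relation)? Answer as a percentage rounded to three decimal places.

-0.600%

After-tax nominal return = 9% × (1 − 0.256) = 6.6960%.
1 + r = 1.06696 / 1.07340 = 0.994000
After-tax real rate = 0.994000 − 1 → -0.600%.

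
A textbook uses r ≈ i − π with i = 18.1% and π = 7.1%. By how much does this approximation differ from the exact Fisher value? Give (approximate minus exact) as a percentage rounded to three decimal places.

0.729%

Approximate: r ≈ 18.100% − 7.100% = 11.0000%
Exact: (1 + 0.1810)/(1 + 0.0710) − 1 = 10.2708%
Error = 11.0000% − 10.2708% = 0.7292% → 0.729%.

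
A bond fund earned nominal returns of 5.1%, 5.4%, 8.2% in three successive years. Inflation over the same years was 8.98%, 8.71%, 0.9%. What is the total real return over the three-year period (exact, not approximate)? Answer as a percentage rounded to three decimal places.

0.268%

Compound the nominal returns: 1.0510 × 1.0540 × 1.0820 = 1.198590.
Compound inflation: 1.0898 × 1.0871 × 1.0090 = 1.195384.
Deflate: 1.198590 / 1.195384 = 1.002682.
Total real return = 1.002682 − 1 → 0.268%.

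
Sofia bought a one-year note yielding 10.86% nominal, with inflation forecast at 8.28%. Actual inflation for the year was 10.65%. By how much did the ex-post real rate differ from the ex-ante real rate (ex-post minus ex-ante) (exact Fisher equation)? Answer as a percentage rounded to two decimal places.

Ex-ante: (1 + 0.1086)/(1 + 0.0828) − 1 = 2.3827%
Ex-post: (1 + 0.1086)/(1 + 0.1065) − 1 = 0.1898%
Difference (ex-post − ex-ante) = -2.1929% → -2.19%.

-2.19%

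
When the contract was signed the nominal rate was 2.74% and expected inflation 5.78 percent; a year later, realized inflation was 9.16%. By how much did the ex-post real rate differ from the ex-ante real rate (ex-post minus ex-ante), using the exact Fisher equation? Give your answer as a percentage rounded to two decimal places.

-3.01%

Ex-ante: (1 + 0.0274)/(1 + 0.0578) − 1 = -2.8739%
Ex-post: (1 + 0.0274)/(1 + 0.0916) − 1 = -5.8813%
Difference (ex-post − ex-ante) = -3.0074% → -3.01%.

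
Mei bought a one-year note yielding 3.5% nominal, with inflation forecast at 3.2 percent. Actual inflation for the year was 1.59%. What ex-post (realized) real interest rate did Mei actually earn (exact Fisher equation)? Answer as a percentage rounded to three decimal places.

1.880%

Ex-post: (1 + 0.0350)/(1 + 0.0159) − 1 = 1.8801%
So the realized real rate is 1.880%.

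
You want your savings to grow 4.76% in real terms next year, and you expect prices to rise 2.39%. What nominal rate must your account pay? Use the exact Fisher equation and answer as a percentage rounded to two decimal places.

7.26%

(1 + i) = (1 + r)(1 + π) = 1.04760 × 1.02390 = 1.07263764
i = 1.07263764 − 1, so the required nominal rate is 7.26%.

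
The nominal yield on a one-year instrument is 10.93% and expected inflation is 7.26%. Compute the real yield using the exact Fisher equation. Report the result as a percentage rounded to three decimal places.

By the Fisher relation, 1 + r = (1 + i)/(1 + π).
1 + r = 1.10930 / 1.07260 = 1.034216
r = 1.034216 − 1 = 3.4216%, i.e. 3.422%.

3.422%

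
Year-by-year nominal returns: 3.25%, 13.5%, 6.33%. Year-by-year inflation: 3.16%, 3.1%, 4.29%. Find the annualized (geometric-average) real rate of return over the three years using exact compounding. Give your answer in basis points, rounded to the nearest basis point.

Compound the nominal returns: 1.0325 × 1.1350 × 1.0633 = 1.24606798.
Compound inflation: 1.0316 × 1.0310 × 1.0429 = 1.10920716.
Deflate: 1.24606798 / 1.10920716 = 1.12338616.
Annualized real rate = 1.12338616^(1/3) − 1 = 3.9544% → 395 basis points.

395 basis points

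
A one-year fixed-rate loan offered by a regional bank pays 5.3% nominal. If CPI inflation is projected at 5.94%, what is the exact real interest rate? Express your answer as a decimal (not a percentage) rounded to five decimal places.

-0.00604

1 + r = 1.05300 / 1.05940 = 0.993959
r = 0.993959 − 1 = -0.6041%, i.e. -0.00604.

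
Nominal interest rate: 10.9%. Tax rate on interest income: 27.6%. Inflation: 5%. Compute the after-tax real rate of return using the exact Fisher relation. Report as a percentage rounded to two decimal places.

2.75%

After-tax nominal return = 10.9% × (1 − 0.276) = 7.8916%.
1 + r = 1.078916 / 1.05000 = 1.027539
After-tax real rate = 1.027539 − 1 → 2.75%.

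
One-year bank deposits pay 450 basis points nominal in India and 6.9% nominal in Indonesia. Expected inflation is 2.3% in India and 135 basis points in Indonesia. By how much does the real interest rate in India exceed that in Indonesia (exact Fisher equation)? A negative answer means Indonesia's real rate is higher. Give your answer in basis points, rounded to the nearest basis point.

-333 basis points

India: (1 + 0.0450)/(1 + 0.0230) − 1 = 2.1505%
Indonesia: (1 + 0.0690)/(1 + 0.0135) − 1 = 5.4761%
Differential = 2.1505% − 5.4761% = -3.3255% → -333 basis points.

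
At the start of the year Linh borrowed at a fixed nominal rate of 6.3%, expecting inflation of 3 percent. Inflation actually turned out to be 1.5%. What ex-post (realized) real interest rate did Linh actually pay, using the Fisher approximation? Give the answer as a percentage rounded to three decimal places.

Ex-post: 6.3% − 1.5% = 4.800%
So the realized real rate is 4.800%.

4.800%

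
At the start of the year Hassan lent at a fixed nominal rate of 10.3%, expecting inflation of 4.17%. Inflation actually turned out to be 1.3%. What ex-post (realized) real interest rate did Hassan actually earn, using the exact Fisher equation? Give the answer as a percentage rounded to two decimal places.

Ex-post: (1 + 0.1030)/(1 + 0.0130) − 1 = 8.8845%
So the realized real rate is 8.88%.

8.88%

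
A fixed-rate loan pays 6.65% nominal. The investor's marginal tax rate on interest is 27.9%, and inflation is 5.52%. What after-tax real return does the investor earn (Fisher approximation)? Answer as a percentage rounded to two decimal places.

After-tax nominal return = 6.65% × (1 − 0.279) = 4.79465%.
r ≈ 4.79465% − 5.52% → -0.73%.

-0.73%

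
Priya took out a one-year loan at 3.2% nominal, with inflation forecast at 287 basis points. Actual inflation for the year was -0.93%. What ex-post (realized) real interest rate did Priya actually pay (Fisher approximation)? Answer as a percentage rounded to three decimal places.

Ex-post: 3.2% − (-0.93%) = 4.130%
So the realized real rate is 4.130%.

4.130%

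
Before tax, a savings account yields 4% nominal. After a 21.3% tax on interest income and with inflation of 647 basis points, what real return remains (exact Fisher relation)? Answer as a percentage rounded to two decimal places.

-3.12%

After-tax nominal return = 4% × (1 − 0.213) = 3.1480%.
1 + r = 1.03148 / 1.06470 = 0.968799
After-tax real rate = 0.968799 − 1 → -3.12%.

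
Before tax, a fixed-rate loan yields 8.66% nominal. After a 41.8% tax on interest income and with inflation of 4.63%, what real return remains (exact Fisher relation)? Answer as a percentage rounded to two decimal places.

After-tax nominal return = 8.66% × (1 − 0.418) = 5.04012%.
1 + r = 1.0504012 / 1.04630 = 1.003920
After-tax real rate = 1.003920 − 1 → 0.39%.

0.39%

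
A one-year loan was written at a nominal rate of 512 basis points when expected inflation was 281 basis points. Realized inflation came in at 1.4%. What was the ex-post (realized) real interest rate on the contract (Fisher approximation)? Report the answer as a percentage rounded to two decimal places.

3.72%

Ex-post: 5.12% − 1.4% = 3.720%
So the realized real rate is 3.72%.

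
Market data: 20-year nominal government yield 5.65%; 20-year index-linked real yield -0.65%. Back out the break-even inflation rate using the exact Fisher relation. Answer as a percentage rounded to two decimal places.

6.34%

(1 + π) = (1 + i)/(1 + r) = 1.05650 / 0.99350 = 1.063412
Break-even inflation = 1.063412 − 1 → 6.34%.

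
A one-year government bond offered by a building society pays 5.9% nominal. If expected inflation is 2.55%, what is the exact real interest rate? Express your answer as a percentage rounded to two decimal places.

3.27%

1 + r = 1.05900 / 1.02550 = 1.032667
r = 1.032667 − 1 = 3.2667%, i.e. 3.27%.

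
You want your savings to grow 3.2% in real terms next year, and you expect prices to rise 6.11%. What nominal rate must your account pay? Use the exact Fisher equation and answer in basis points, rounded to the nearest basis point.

(1 + i) = (1 + r)(1 + π) = 1.03200 × 1.06110 = 1.0950552
i = 1.0950552 − 1, so the required nominal rate is 951 basis points.

951 basis points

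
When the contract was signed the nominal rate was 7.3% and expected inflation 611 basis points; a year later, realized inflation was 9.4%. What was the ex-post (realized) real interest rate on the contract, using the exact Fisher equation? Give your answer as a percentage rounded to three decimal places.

-1.920%

Ex-post: (1 + 0.0730)/(1 + 0.0940) − 1 = -1.9196%
So the realized real rate is -1.920%.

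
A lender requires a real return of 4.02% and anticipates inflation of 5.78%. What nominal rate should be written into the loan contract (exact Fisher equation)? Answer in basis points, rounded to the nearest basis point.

(1 + i) = (1 + r)(1 + π) = 1.04020 × 1.05780 = 1.10032356
i = 1.10032356 − 1, so the required nominal rate is 1003 basis points.

1003 basis points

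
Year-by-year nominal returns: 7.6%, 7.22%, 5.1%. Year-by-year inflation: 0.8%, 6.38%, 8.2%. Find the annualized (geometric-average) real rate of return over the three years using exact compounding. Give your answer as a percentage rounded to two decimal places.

1.48%

Nominal growth factor = 1.0760 × 1.0722 × 1.0510 = 1.21252525
Price-level growth factor = 1.0080 × 1.0638 × 1.0820 = 1.16023985
Real growth factor = 1.21252525 / 1.16023985 = 1.04506430
Annualized real rate = 1.04506430^(1/3) − 1 = 1.4801% → 1.48%.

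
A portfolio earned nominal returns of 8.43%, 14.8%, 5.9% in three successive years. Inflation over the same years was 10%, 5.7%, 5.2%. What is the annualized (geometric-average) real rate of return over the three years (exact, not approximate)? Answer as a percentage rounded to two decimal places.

2.53%

Nominal growth factor = 1.0843 × 1.1480 × 1.0590 = 1.31821821
Price-level growth factor = 1.1000 × 1.0570 × 1.0520 = 1.22316040
Real growth factor = 1.31821821 / 1.22316040 = 1.07771492
Annualized real rate = 1.07771492^(1/3) − 1 = 2.5261% → 2.53%.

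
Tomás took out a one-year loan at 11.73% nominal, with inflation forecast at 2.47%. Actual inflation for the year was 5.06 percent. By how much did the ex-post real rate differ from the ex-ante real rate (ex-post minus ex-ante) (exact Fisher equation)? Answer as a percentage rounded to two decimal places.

Ex-ante: (1 + 0.1173)/(1 + 0.0247) − 1 = 9.0368%
Ex-post: (1 + 0.1173)/(1 + 0.0506) − 1 = 6.3488%
Difference (ex-post − ex-ante) = -2.6880% → -2.69%.

-2.69%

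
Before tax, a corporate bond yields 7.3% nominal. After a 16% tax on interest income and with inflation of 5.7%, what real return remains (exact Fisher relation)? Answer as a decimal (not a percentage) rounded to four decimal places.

0.0041

After-tax nominal return = 7.3% × (1 − 0.16) = 6.1320%.
1 + r = 1.06132 / 1.05700 = 1.004087
After-tax real rate = 1.004087 − 1 → 0.0041.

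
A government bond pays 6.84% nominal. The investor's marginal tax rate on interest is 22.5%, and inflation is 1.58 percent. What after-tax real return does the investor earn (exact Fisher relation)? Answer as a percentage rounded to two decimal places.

3.66%

After-tax nominal return = 6.84% × (1 − 0.225) = 5.3010%.
1 + r = 1.05301 / 1.01580 = 1.036631
After-tax real rate = 1.036631 − 1 → 3.66%.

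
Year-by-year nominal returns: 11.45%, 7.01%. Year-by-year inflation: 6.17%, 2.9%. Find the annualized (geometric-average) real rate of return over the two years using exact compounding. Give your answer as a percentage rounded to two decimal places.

Nominal growth factor = 1.1145 × 1.0701 = 1.19262645
Price-level growth factor = 1.0617 × 1.0290 = 1.09248930
Real growth factor = 1.19262645 / 1.09248930 = 1.09165962
Annualized real rate = 1.09165962^(1/2) − 1 = 4.4825% → 4.48%.

4.48%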